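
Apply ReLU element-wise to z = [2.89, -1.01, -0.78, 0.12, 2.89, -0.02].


ReLU(2.89) = max(0, 2.89) = 2.89
ReLU(-1.01) = max(0, -1.01) = 0.0
ReLU(-0.78) = max(0, -0.78) = 0.0
ReLU(0.12) = max(0, 0.12) = 0.12
ReLU(2.89) = max(0, 2.89) = 2.89
ReLU(-0.02) = max(0, -0.02) = 0.0
result = [2.89, 0.0, 0.0, 0.12, 2.89, 0.0]

[2.89, 0.0, 0.0, 0.12, 2.89, 0.0]


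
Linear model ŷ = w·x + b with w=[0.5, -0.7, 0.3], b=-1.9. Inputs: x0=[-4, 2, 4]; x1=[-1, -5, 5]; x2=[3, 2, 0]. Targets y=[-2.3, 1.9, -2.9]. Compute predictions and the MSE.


ŷ0 = (0.5)·(-4) + (-0.7)·(2) + (0.3)·(4) - 1.9 = -4.1
ŷ1 = (0.5)·(-1) + (-0.7)·(-5) + (0.3)·(5) - 1.9 = 2.6
ŷ2 = (0.5)·(3) + (-0.7)·(2) + (0.3)·(0) - 1.9 = -1.8
errors² = [3.24, 0.49, 1.21]
MSE = 4.9400/3 = 1.6467

1.6467


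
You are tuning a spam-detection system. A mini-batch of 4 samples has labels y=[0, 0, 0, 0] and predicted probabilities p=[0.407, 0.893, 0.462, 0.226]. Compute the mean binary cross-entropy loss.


L[0] = -ln(1-0.407) = -ln(0.593) = 0.5226
L[1] = -ln(1-0.893) = -ln(0.107) = 2.2349
L[2] = -ln(1-0.462) = -ln(0.538) = 0.6199
L[3] = -ln(1-0.226) = -ln(0.774) = 0.2562
mean = (0.5226 + 2.2349 + 0.6199 + 0.2562)/4 = 0.9084

0.9084


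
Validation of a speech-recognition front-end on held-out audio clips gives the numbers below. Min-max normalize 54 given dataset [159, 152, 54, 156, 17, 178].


min=17, max=178
(54-17)/(178-17) = 37/161 = 0.2298

0.2298


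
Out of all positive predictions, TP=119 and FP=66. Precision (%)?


Precision = TP/(TP+FP)
= 119/(119+66)
= 119/185 = 64.32%

64.32%


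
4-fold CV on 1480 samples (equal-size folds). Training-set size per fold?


Fold size = 1480/4 = 370
Training per fold = 1480 - 370 = 1110

1110


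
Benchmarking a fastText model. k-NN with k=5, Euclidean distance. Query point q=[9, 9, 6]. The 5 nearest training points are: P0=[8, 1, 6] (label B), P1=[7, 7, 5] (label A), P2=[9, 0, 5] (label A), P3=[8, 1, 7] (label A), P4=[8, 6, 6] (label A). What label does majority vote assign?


d(q,P0) = 8.0623  (label B)
d(q,P1) = 3.0  (label A)
d(q,P2) = 9.0554  (label A)
d(q,P3) = 8.124  (label A)
d(q,P4) = 3.1623  (label A)
Votes: A=4, B=1
Majority → A

A


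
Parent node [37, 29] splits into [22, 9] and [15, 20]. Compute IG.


Parent = [37, 29], H_parent = 0.9894
H_left = 0.8691 (n=31), H_right = 0.9852 (n=35)
H_children = (31/66)·0.8691 + (35/66)·0.9852 = 0.9307
IG = 0.9894 - 0.9307 = 0.0587

0.0587


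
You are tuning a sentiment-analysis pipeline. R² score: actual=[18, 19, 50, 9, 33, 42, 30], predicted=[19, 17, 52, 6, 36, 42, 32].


ȳ = 28.7143
SS_res = Σ(y-ŷ)² = 31
SS_tot = Σ(y-ȳ)² = 1247.43
R² = 1 - SS_res/SS_tot = 1 - 0.0249 = 0.9751

0.9751


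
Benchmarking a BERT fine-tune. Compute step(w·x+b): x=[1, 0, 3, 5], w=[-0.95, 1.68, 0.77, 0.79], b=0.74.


z = (1)·(-0.95) + (0)·(1.68) + (3)·(0.77) + (5)·(0.79) + 0.74
  = 6.05
step(z) = 1 (z≥0)

1


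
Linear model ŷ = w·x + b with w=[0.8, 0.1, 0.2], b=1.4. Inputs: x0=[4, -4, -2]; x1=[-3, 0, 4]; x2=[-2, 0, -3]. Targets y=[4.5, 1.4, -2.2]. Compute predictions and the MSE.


ŷ0 = (0.8)·(4) + (0.1)·(-4) + (0.2)·(-2) + 1.4 = 3.8
ŷ1 = (0.8)·(-3) + (0.1)·(0) + (0.2)·(4) + 1.4 = -0.2
ŷ2 = (0.8)·(-2) + (0.1)·(0) + (0.2)·(-3) + 1.4 = -0.8
errors² = [0.49, 2.56, 1.96]
MSE = 5.0100/3 = 1.67

1.67


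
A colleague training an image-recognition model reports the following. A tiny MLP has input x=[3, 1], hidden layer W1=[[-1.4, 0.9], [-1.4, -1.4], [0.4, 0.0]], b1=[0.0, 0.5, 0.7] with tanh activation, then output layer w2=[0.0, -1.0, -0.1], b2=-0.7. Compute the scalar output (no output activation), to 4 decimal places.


z1[0] = (-1.4)·(3) + (0.9)·(1) + 0.0 = -3.3
z1[1] = (-1.4)·(3) + (-1.4)·(1) + 0.5 = -5.1
z1[2] = (0.4)·(3) + (0.0)·(1) + 0.7 = 1.9
h = tanh(z1) = [-0.9973, -0.9999, 0.9562]
output = (0.0)·(-0.9973) + (-1.0)·(-0.9999) + (-0.1)·(0.9562) - 0.7 = 0.2043

0.2043


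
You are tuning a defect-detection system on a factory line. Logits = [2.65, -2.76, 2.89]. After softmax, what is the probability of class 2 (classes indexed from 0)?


Exponentials: e^2.65=14.154, e^-2.76=0.0633, e^2.89=17.9933
Sum = 32.2106
Softmax = [0.4394, 0.002, 0.5586]
p[2] = 17.9933/32.2106 = 0.5586

0.5586


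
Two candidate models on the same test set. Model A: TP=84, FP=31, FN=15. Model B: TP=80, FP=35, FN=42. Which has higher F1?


Model A: P=84/115=0.7304, R=84/99=0.8485, F1=2PR/(P+R)=2TP/(2TP+FP+FN)=168/214=0.785
Model B: P=80/115=0.6957, R=80/122=0.6557, F1=2PR/(P+R)=2TP/(2TP+FP+FN)=160/237=0.6751
0.785 > 0.6751 → Model A

Model A


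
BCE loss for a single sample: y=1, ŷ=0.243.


BCE = -[y·ln(p) + (1-y)·ln(1-p)]
= -1·ln(0.243) - 0
= -ln(0.243) = 1.4147

1.4147


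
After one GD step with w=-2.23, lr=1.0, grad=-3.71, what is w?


w_new = w - α·∇
= -2.23 - 1.0·-3.71
= -2.23 + 3.71
= 1.48

1.48


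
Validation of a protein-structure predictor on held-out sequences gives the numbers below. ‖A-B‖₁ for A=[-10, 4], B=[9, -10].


d = |-10-9| + |4+ 10|
  = 19 + 14
  = 33

33


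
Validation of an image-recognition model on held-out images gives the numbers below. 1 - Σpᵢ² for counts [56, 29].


Probabilities: [56/85, 29/85] ≈ [0.6588, 0.3412]
Σpᵢ² = (3136 + 841)/85² = 3977/7225
Gini = 1 - Σpᵢ² = 1 - 3977/7225 = 0.4496

0.4496


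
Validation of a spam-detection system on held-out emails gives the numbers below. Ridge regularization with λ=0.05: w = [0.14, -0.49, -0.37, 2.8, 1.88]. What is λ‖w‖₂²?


‖w‖₂² = (0.14)² + (-0.49)² + (-0.37)² + (2.8)² + (1.88)²
     = 0.0196 + 0.2401 + 0.1369 + 7.84 + 3.5344
     = 11.771
λ·‖w‖₂² = 0.05·11.771 = 0.58855

0.58855


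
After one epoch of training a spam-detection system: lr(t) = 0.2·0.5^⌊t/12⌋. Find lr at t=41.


n_drops = ⌊41/12⌋ = 3
lr = 0.2·0.5^3 = 0.2·0.125 = 0.025

0.025


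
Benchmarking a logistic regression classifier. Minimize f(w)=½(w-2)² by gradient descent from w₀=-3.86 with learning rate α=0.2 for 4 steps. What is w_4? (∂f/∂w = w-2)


step 1: grad = -3.86-2 = -5.86; w = -3.86 - 0.2·(-5.86) = -2.688
step 2: grad = -2.688-2 = -4.688; w = -2.688 - 0.2·(-4.688) = -1.7504
step 3: grad = -1.7504-2 = -3.7504; w = -1.7504 - 0.2·(-3.7504) = -1.00032
step 4: grad = -1.00032-2 = -3.00032; w = -1.00032 - 0.2·(-3.00032) = -0.400256

-0.400256


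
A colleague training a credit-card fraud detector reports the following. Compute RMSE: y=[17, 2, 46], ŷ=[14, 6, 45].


MSE = 26/3 = 8.6667
RMSE = √(26/3) = 2.9439

2.9439


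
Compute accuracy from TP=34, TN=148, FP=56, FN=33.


Accuracy = (TP+TN)/(TP+TN+FP+FN)
= (34+148)/(271)
= 182/271 = 67.16%

67.16%


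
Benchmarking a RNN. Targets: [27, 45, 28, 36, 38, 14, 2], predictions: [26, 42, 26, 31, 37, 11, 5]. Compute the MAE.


Absolute errors: |27-26|=1, |45-42|=3, |28-26|=2, |36-31|=5, |38-37|=1, |14-11|=3, |2-5|=3
Sum = 18
MAE = 18/7 = 18/7

18/7


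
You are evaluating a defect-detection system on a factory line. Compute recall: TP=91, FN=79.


Recall = TP/(TP+FN)
= 91/(91+79)
= 91/170 = 53.53%

53.53%


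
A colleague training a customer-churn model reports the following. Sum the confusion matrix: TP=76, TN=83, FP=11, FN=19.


Total = TP + TN + FP + FN
= 76 + 83 + 11 + 19
= 189
(Predicted positive: 87, predicted negative: 102)

189


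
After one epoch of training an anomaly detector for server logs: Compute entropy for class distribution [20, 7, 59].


Probabilities: [20/86, 7/86, 59/86] ≈ [0.2326, 0.0814, 0.686]
H = -((20/86)·log₂(20/86) + (7/86)·log₂(7/86) + (59/86)·log₂(59/86))
  = 1.1569 bits

1.1569 bits


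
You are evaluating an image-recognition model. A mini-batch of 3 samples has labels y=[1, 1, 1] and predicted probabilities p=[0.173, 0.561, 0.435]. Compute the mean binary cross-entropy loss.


L[0] = -ln(0.173) = 1.7545
L[1] = -ln(0.561) = 0.578
L[2] = -ln(0.435) = 0.8324
mean = (1.7545 + 0.578 + 0.8324)/3 = 1.055

1.055


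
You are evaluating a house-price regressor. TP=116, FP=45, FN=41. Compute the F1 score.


Precision = 116/161 = 0.7205
Recall = 116/157 = 0.7389
F1 = 2·P·R/(P+R) = 2·TP/(2·TP+FP+FN) = 232/(232+45+41) = 232/318 = 0.7296

0.7296


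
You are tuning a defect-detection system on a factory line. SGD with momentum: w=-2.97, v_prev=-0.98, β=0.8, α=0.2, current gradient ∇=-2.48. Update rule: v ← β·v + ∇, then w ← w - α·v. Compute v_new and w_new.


v_new = 0.8·-0.98 - 2.48 = -0.784 - 2.48 = -3.264
w_new = -2.97 - 0.2·-3.264 = -2.97 + 0.6528 = -2.3172

v_new=-3.264, w_new=-2.3172


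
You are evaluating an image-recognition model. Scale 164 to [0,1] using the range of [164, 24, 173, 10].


min=10, max=173
(164-10)/(173-10) = 154/163 = 0.9448

0.9448


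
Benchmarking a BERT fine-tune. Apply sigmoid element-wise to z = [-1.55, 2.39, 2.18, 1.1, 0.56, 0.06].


σ(-1.55) = 1/(1+e^1.55) = 0.1751
σ(2.39) = 1/(1+e^-2.39) = 0.9161
σ(2.18) = 1/(1+e^-2.18) = 0.8984
σ(1.1) = 1/(1+e^-1.1) = 0.7503
σ(0.56) = 1/(1+e^-0.56) = 0.6365
σ(0.06) = 1/(1+e^-0.06) = 0.515
result = [0.1751, 0.9161, 0.8984, 0.7503, 0.6365, 0.515]

[0.1751, 0.9161, 0.8984, 0.7503, 0.6365, 0.515]


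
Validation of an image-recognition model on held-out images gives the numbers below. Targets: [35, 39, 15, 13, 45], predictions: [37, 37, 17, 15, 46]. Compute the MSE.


Squared errors: (35-37)²=4, (39-37)²=4, (15-17)²=4, (13-15)²=4, (45-46)²=1
Sum = 17
MSE = 17/5 = 17/5

17/5


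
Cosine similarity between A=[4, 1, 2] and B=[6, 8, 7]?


A·B = 4·6 + 1·8 + 2·7 = 46
‖A‖ = √21 = 4.5826, ‖B‖ = √149 = 12.2066
cos = 46/(√21·√149) = 46/√3129 = 0.8223

0.8223


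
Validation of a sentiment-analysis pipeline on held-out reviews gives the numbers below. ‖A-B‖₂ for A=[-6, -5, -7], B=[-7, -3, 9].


d = √((-6+ 7)² + (-5+ 3)² + (-7-9)²)
  = √(1 + 4 + 256)
  = √261 = 16.1555

16.1555


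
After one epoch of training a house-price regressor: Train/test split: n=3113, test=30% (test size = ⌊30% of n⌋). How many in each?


Test = ⌊3113·30/100⌋ = 933
Train = 3113 - 933 = 2180

Train: 2180, Test: 933


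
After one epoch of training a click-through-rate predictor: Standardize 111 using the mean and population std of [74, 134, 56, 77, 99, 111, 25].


μ = 82.2857, σ = 33.4823
z = (111 - 82.2857)/33.4823 = 0.8576

0.8576


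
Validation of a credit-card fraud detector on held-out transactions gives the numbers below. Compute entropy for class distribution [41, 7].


Probabilities: [41/48, 7/48] ≈ [0.8542, 0.1458]
H = -((41/48)·log₂(41/48) + (7/48)·log₂(7/48))
  = 0.5993 bits

0.5993 bits


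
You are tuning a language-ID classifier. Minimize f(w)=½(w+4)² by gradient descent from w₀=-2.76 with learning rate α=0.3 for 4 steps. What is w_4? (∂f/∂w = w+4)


step 1: grad = -2.76+4 = 1.24; w = -2.76 - 0.3·(1.24) = -3.132
step 2: grad = -3.132+4 = 0.868; w = -3.132 - 0.3·(0.868) = -3.3924
step 3: grad = -3.3924+4 = 0.6076; w = -3.3924 - 0.3·(0.6076) = -3.57468
step 4: grad = -3.57468+4 = 0.42532; w = -3.57468 - 0.3·(0.42532) = -3.702276

-3.702276


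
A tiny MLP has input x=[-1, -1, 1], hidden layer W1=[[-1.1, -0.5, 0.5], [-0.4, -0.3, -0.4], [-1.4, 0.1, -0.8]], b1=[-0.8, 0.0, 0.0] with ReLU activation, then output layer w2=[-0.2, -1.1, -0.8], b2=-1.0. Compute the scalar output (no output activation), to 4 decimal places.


z1[0] = (-1.1)·(-1) + (-0.5)·(-1) + (0.5)·(1) - 0.8 = 1.3
z1[1] = (-0.4)·(-1) + (-0.3)·(-1) + (-0.4)·(1) + 0.0 = 0.3
z1[2] = (-1.4)·(-1) + (0.1)·(-1) + (-0.8)·(1) + 0.0 = 0.5
h = ReLU(z1) = [1.3, 0.3, 0.5]
output = (-0.2)·(1.3) + (-1.1)·(0.3) + (-0.8)·(0.5) - 1.0 = -1.99

-1.99


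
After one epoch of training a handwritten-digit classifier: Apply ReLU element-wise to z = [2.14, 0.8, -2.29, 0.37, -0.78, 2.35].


ReLU(2.14) = max(0, 2.14) = 2.14
ReLU(0.8) = max(0, 0.8) = 0.8
ReLU(-2.29) = max(0, -2.29) = 0.0
ReLU(0.37) = max(0, 0.37) = 0.37
ReLU(-0.78) = max(0, -0.78) = 0.0
ReLU(2.35) = max(0, 2.35) = 2.35
result = [2.14, 0.8, 0.0, 0.37, 0.0, 2.35]

[2.14, 0.8, 0.0, 0.37, 0.0, 2.35]


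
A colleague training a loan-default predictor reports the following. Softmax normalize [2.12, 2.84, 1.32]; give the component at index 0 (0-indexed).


Exponentials: e^2.12=8.3311, e^2.84=17.1158, e^1.32=3.7434
Sum = 29.1903
Softmax = [0.2854, 0.5864, 0.1282]
p[0] = 8.3311/29.1903 = 0.2854

0.2854


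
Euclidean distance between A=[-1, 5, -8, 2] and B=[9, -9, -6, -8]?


d = √((-1-9)² + (5+ 9)² + (-8+ 6)² + (2+ 8)²)
  = √(100 + 196 + 4 + 100)
  = √400 = 20.0

20.0


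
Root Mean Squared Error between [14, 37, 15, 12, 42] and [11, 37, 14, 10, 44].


MSE = 18/5 = 3.6
RMSE = √(18/5) = 1.8974

1.8974


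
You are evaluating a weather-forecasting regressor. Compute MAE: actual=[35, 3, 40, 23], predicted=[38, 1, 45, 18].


Absolute errors: |35-38|=3, |3-1|=2, |40-45|=5, |23-18|=5
Sum = 15
MAE = 15/4 = 15/4

15/4


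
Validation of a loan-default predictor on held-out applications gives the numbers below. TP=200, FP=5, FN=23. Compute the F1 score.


Precision = 200/205 = 0.9756
Recall = 200/223 = 0.8969
F1 = 2·P·R/(P+R) = 2·TP/(2·TP+FP+FN) = 400/(400+5+23) = 400/428 = 0.9346

0.9346


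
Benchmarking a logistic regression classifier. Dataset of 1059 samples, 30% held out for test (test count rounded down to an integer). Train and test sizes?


Test = ⌊1059·30/100⌋ = 317
Train = 1059 - 317 = 742

Train: 742, Test: 317


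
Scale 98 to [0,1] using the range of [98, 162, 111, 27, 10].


min=10, max=162
(98-10)/(162-10) = 88/152 = 0.5789

0.5789


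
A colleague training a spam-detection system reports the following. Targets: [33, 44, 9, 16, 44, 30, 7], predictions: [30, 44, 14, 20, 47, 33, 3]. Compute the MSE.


Squared errors: (33-30)²=9, (44-44)²=0, (9-14)²=25, (16-20)²=16, (44-47)²=9, (30-33)²=9, (7-3)²=16
Sum = 84
MSE = 84/7 = 12

12


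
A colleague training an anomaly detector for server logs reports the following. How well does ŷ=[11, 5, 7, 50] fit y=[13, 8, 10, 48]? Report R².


ȳ = 19.75
SS_res = Σ(y-ŷ)² = 26
SS_tot = Σ(y-ȳ)² = 1076.75
R² = 1 - SS_res/SS_tot = 1 - 0.0241 = 0.9759

0.9759


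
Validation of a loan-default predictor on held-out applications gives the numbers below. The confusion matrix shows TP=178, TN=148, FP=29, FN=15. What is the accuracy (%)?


Accuracy = (TP+TN)/(TP+TN+FP+FN)
= (178+148)/(370)
= 326/370 = 88.11%

88.11%


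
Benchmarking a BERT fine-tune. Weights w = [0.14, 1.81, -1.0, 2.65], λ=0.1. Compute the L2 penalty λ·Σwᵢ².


‖w‖₂² = (0.14)² + (1.81)² + (-1.0)² + (2.65)²
     = 0.0196 + 3.2761 + 1 + 7.0225
     = 11.3182
λ·‖w‖₂² = 0.1·11.3182 = 1.13182

1.13182


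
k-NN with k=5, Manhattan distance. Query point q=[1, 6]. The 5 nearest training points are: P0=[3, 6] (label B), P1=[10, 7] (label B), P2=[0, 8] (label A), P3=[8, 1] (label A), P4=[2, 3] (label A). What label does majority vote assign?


d(q,P0) = 2  (label B)
d(q,P1) = 10  (label B)
d(q,P2) = 3  (label A)
d(q,P3) = 12  (label A)
d(q,P4) = 4  (label A)
Votes: A=3, B=2
Majority → A

A


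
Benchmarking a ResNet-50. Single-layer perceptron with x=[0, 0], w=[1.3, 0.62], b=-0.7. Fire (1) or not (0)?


z = (0)·(1.3) + (0)·(0.62) - 0.7
  = -0.7
step(z) = 0 (z<0)

0


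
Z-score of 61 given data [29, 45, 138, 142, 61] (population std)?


μ = 83, σ = 47.6445
z = (61 - 83)/47.6445 = -0.4618

-0.4618


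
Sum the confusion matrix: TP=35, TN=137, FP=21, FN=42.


Total = TP + TN + FP + FN
= 35 + 137 + 21 + 42
= 235
(Predicted positive: 56, predicted negative: 179)

235


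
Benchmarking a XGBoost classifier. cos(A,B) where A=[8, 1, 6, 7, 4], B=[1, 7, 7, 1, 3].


A·B = 8·1 + 1·7 + 6·7 + 7·1 + 4·3 = 76
‖A‖ = √166 = 12.8841, ‖B‖ = √109 = 10.4403
cos = 76/(√166·√109) = 76/√18094 = 0.565

0.565


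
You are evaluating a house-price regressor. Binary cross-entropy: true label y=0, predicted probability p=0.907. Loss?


BCE = -[y·ln(p) + (1-y)·ln(1-p)]
= -0 - 1·ln(1-0.907)
= -ln(0.093) = 2.3752

2.3752


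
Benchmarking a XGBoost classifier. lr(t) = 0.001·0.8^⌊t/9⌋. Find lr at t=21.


n_drops = ⌊21/9⌋ = 2
lr = 0.001·0.8^2 = 0.001·0.64 = 0.00064

0.00064


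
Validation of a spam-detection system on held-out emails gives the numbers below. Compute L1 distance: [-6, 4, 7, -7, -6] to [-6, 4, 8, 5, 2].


d = |-6+ 6| + |4-4| + |7-8| + |-7-5| + |-6-2|
  = 0 + 0 + 1 + 12 + 8
  = 21

21


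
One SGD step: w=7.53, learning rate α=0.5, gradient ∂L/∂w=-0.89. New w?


w_new = w - α·∇
= 7.53 - 0.5·-0.89
= 7.53 + 0.445
= 7.975

7.975


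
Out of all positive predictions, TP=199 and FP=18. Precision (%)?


Precision = TP/(TP+FP)
= 199/(199+18)
= 199/217 = 91.71%

91.71%


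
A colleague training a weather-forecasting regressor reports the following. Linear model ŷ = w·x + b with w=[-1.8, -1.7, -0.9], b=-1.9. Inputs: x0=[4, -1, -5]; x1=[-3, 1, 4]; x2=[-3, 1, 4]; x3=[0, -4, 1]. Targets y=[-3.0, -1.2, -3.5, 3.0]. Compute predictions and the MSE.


ŷ0 = (-1.8)·(4) + (-1.7)·(-1) + (-0.9)·(-5) - 1.9 = -2.9
ŷ1 = (-1.8)·(-3) + (-1.7)·(1) + (-0.9)·(4) - 1.9 = -1.8
ŷ2 = (-1.8)·(-3) + (-1.7)·(1) + (-0.9)·(4) - 1.9 = -1.8
ŷ3 = (-1.8)·(0) + (-1.7)·(-4) + (-0.9)·(1) - 1.9 = 4.0
errors² = [0.01, 0.36, 2.89, 1.0]
MSE = 4.2600/4 = 1.065

1.065


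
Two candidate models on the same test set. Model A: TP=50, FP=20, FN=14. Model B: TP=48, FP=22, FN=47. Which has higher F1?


Model A: P=50/70=0.7143, R=50/64=0.7812, F1=2PR/(P+R)=2TP/(2TP+FP+FN)=100/134=0.7463
Model B: P=48/70=0.6857, R=48/95=0.5053, F1=2PR/(P+R)=2TP/(2TP+FP+FN)=96/165=0.5818
0.7463 > 0.5818 → Model A

Model A


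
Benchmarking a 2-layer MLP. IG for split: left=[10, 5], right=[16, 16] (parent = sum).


Parent = [26, 21], H_parent = 0.9918
H_left = 0.9183 (n=15), H_right = 1 (n=32)
H_children = (15/47)·0.9183 + (32/47)·1 = 0.9739
IG = 0.9918 - 0.9739 = 0.0179

0.0179


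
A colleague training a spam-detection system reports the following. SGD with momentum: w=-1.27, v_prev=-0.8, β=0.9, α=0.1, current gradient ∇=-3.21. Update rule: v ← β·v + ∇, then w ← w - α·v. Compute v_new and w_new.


v_new = 0.9·-0.8 - 3.21 = -0.72 - 3.21 = -3.93
w_new = -1.27 - 0.1·-3.93 = -1.27 + 0.393 = -0.877

v_new=-3.93, w_new=-0.877


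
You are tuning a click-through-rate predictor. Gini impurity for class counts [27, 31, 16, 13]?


Probabilities: [27/87, 31/87, 16/87, 13/87] ≈ [0.3103, 0.3563, 0.1839, 0.1494]
Σpᵢ² = (729 + 961 + 256 + 169)/87² = 2115/7569
Gini = 1 - Σpᵢ² = 1 - 2115/7569 = 0.7206

0.7206


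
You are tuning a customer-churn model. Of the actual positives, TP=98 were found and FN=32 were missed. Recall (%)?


Recall = TP/(TP+FN)
= 98/(98+32)
= 98/130 = 75.38%

75.38%


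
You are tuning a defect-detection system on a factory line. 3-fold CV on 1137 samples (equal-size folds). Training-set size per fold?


Fold size = 1137/3 = 379
Training per fold = 1137 - 379 = 758

758


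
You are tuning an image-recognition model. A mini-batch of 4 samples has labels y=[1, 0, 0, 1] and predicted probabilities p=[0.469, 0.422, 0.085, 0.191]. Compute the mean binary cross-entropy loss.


L[0] = -ln(0.469) = 0.7572
L[1] = -ln(1-0.422) = -ln(0.578) = 0.5482
L[2] = -ln(1-0.085) = -ln(0.915) = 0.0888
L[3] = -ln(0.191) = 1.6555
mean = (0.7572 + 0.5482 + 0.0888 + 1.6555)/4 = 0.7624

0.7624


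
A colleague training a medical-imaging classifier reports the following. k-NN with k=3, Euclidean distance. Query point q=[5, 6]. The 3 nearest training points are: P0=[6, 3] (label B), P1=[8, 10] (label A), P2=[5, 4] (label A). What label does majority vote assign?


d(q,P0) = 3.1623  (label B)
d(q,P1) = 5.0  (label A)
d(q,P2) = 2.0  (label A)
Votes: A=2, B=1
Majority → A

A


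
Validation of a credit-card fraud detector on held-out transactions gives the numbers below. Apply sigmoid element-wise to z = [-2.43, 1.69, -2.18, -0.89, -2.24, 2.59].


σ(-2.43) = 1/(1+e^2.43) = 0.0809
σ(1.69) = 1/(1+e^-1.69) = 0.8442
σ(-2.18) = 1/(1+e^2.18) = 0.1016
σ(-0.89) = 1/(1+e^0.89) = 0.2911
σ(-2.24) = 1/(1+e^2.24) = 0.0962
σ(2.59) = 1/(1+e^-2.59) = 0.9302
result = [0.0809, 0.8442, 0.1016, 0.2911, 0.0962, 0.9302]

[0.0809, 0.8442, 0.1016, 0.2911, 0.0962, 0.9302]


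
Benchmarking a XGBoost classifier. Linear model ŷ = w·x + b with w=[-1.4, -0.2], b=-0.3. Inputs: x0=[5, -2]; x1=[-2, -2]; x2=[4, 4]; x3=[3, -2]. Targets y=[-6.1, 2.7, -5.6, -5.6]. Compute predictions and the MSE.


ŷ0 = (-1.4)·(5) + (-0.2)·(-2) - 0.3 = -6.9
ŷ1 = (-1.4)·(-2) + (-0.2)·(-2) - 0.3 = 2.9
ŷ2 = (-1.4)·(4) + (-0.2)·(4) - 0.3 = -6.7
ŷ3 = (-1.4)·(3) + (-0.2)·(-2) - 0.3 = -4.1
errors² = [0.64, 0.04, 1.21, 2.25]
MSE = 4.1400/4 = 1.035

1.035


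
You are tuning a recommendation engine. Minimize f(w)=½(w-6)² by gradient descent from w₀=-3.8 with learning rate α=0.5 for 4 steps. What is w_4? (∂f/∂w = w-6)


step 1: grad = -3.8-6 = -9.8; w = -3.8 - 0.5·(-9.8) = 1.1
step 2: grad = 1.1-6 = -4.9; w = 1.1 - 0.5·(-4.9) = 3.55
step 3: grad = 3.55-6 = -2.45; w = 3.55 - 0.5·(-2.45) = 4.775
step 4: grad = 4.775-6 = -1.225; w = 4.775 - 0.5·(-1.225) = 5.3875

5.3875


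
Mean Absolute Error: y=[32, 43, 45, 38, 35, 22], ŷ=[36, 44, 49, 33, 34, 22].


Absolute errors: |32-36|=4, |43-44|=1, |45-49|=4, |38-33|=5, |35-34|=1, |22-22|=0
Sum = 15
MAE = 15/6 = 5/2

5/2


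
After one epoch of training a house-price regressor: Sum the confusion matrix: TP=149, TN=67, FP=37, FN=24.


Total = TP + TN + FP + FN
= 149 + 67 + 37 + 24
= 277
(Predicted positive: 186, predicted negative: 91)

277


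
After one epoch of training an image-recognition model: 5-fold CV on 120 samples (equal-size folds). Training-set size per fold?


Fold size = 120/5 = 24
Training per fold = 120 - 24 = 96

96


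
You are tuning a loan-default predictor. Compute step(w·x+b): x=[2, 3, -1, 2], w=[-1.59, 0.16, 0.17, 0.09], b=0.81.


z = (2)·(-1.59) + (3)·(0.16) + (-1)·(0.17) + (2)·(0.09) + 0.81
  = -1.88
step(z) = 0 (z<0)

0


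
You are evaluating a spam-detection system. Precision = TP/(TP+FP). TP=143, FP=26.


Precision = TP/(TP+FP)
= 143/(143+26)
= 143/169 = 84.62%

84.62%


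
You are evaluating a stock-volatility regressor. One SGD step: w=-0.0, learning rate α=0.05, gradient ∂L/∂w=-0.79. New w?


w_new = w - α·∇
= -0.0 - 0.05·-0.79
= -0.0 + 0.0395
= 0.0395

0.0395


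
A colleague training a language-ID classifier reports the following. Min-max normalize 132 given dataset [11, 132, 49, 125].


min=11, max=132
(132-11)/(132-11) = 121/121 = 1.0

1.0


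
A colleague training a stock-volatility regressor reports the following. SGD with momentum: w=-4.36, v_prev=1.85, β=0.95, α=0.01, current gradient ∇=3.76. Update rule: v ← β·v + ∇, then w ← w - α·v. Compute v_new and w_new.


v_new = 0.95·1.85 + 3.76 = 1.7575 + 3.76 = 5.5175
w_new = -4.36 - 0.01·5.5175 = -4.36 - 0.055175 = -4.415175

v_new=5.5175, w_new=-4.415175


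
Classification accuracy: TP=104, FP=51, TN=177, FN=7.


Accuracy = (TP+TN)/(TP+TN+FP+FN)
= (104+177)/(339)
= 281/339 = 82.89%

82.89%


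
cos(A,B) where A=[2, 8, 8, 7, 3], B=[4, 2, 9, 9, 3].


A·B = 2·4 + 8·2 + 8·9 + 7·9 + 3·3 = 168
‖A‖ = √190 = 13.784, ‖B‖ = √191 = 13.8203
cos = 168/(√190·√191) = 168/√36290 = 0.8819

0.8819


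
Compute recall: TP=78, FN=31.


Recall = TP/(TP+FN)
= 78/(78+31)
= 78/109 = 71.56%

71.56%


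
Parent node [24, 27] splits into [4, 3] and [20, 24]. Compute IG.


Parent = [24, 27], H_parent = 0.9975
H_left = 0.9852 (n=7), H_right = 0.994 (n=44)
H_children = (7/51)·0.9852 + (44/51)·0.994 = 0.9928
IG = 0.9975 - 0.9928 = 0.0047

0.0047


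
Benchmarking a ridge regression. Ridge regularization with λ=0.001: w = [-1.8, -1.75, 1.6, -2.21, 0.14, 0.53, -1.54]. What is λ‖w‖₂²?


‖w‖₂² = (-1.8)² + (-1.75)² + (1.6)² + (-2.21)² + (0.14)² + (0.53)² + (-1.54)²
     = 3.24 + 3.0625 + 2.56 + 4.8841 + 0.0196 + 0.2809 + 2.3716
     = 16.4187
λ·‖w‖₂² = 0.001·16.4187 = 0.016419

0.016419


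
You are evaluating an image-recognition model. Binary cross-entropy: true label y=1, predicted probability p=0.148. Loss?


BCE = -[y·ln(p) + (1-y)·ln(1-p)]
= -1·ln(0.148) - 0
= -ln(0.148) = 1.9105

1.9105


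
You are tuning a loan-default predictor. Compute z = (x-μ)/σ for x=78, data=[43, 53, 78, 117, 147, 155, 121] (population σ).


μ = 102, σ = 41.1929
z = (78 - 102)/41.1929 = -0.5826

-0.5826


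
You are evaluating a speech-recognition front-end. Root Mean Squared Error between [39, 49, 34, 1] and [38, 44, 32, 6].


MSE = 55/4 = 13.75
RMSE = √(55/4) = 3.7081

3.7081


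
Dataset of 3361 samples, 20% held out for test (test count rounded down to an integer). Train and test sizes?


Test = ⌊3361·20/100⌋ = 672
Train = 3361 - 672 = 2689

Train: 2689, Test: 672


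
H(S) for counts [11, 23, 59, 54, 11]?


Probabilities: [11/158, 23/158, 59/158, 54/158, 11/158] ≈ [0.0696, 0.1456, 0.3734, 0.3418, 0.0696]
H = -((11/158)·log₂(11/158) + (23/158)·log₂(23/158) + (59/158)·log₂(59/158) + (54/158)·log₂(54/158) + (11/158)·log₂(11/158))
  = 2.0001 bits

2.0001 bits


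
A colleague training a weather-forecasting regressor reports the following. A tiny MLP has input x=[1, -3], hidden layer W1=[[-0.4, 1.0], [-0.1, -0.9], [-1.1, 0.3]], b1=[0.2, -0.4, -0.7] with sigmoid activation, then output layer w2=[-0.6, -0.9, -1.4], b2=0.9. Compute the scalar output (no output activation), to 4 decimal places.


z1[0] = (-0.4)·(1) + (1.0)·(-3) + 0.2 = -3.2
z1[1] = (-0.1)·(1) + (-0.9)·(-3) - 0.4 = 2.2
z1[2] = (-1.1)·(1) + (0.3)·(-3) - 0.7 = -2.7
h = sigmoid(z1) = [0.0392, 0.9002, 0.063]
output = (-0.6)·(0.0392) + (-0.9)·(0.9002) + (-1.4)·(0.063) + 0.9 = -0.0219

-0.0219


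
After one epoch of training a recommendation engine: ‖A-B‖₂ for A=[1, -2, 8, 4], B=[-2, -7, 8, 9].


d = √((1+ 2)² + (-2+ 7)² + (8-8)² + (4-9)²)
  = √(9 + 25 + 0 + 25)
  = √59 = 7.6811

7.6811


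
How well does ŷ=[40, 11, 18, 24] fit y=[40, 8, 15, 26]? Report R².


ȳ = 22.25
SS_res = Σ(y-ŷ)² = 22
SS_tot = Σ(y-ȳ)² = 584.75
R² = 1 - SS_res/SS_tot = 1 - 0.0376 = 0.9624

0.9624


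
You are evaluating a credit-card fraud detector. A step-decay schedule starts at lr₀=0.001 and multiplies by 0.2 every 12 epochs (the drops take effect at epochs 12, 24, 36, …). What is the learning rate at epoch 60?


n_drops = ⌊60/12⌋ = 5
lr = 0.001·0.2^5 = 0.001·0.00032 = 0.00000032

0.00000032


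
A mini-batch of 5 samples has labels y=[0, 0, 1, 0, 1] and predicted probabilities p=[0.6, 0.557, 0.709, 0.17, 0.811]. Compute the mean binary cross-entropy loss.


L[0] = -ln(1-0.6) = -ln(0.4) = 0.9163
L[1] = -ln(1-0.557) = -ln(0.443) = 0.8142
L[2] = -ln(0.709) = 0.3439
L[3] = -ln(1-0.17) = -ln(0.83) = 0.1863
L[4] = -ln(0.811) = 0.2095
mean = (0.9163 + 0.8142 + 0.3439 + 0.1863 + 0.2095)/5 = 0.494

0.494


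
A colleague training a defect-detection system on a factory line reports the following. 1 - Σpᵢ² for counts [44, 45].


Probabilities: [44/89, 45/89] ≈ [0.4944, 0.5056]
Σpᵢ² = (1936 + 2025)/89² = 3961/7921
Gini = 1 - Σpᵢ² = 1 - 3961/7921 = 0.4999

0.4999


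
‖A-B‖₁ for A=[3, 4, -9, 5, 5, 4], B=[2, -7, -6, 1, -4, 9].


d = |3-2| + |4+ 7| + |-9+ 6| + |5-1| + |5+ 4| + |4-9|
  = 1 + 11 + 3 + 4 + 9 + 5
  = 33

33


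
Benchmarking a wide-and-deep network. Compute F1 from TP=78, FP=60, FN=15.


Precision = 78/138 = 0.5652
Recall = 78/93 = 0.8387
F1 = 2·P·R/(P+R) = 2·TP/(2·TP+FP+FN) = 156/(156+60+15) = 156/231 = 0.6753

0.6753


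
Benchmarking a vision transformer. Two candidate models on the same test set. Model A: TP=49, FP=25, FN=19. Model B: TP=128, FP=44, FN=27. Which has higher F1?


Model A: P=49/74=0.6622, R=49/68=0.7206, F1=2PR/(P+R)=2TP/(2TP+FP+FN)=98/142=0.6901
Model B: P=128/172=0.7442, R=128/155=0.8258, F1=2PR/(P+R)=2TP/(2TP+FP+FN)=256/327=0.7829
0.6901 < 0.7829 → Model B

Model B


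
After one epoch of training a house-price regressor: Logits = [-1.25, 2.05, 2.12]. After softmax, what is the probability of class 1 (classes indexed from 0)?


Exponentials: e^-1.25=0.2865, e^2.05=7.7679, e^2.12=8.3311
Sum = 16.3855
Softmax = [0.0175, 0.4741, 0.5084]
p[1] = 7.7679/16.3855 = 0.4741

0.4741


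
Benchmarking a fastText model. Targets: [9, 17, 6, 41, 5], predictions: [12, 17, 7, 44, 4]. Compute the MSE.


Squared errors: (9-12)²=9, (17-17)²=0, (6-7)²=1, (41-44)²=9, (5-4)²=1
Sum = 20
MSE = 20/5 = 4

4


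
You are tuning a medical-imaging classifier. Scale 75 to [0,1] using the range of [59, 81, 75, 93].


min=59, max=93
(75-59)/(93-59) = 16/34 = 0.4706

0.4706


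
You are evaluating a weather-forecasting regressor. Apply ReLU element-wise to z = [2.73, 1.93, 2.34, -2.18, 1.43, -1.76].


ReLU(2.73) = max(0, 2.73) = 2.73
ReLU(1.93) = max(0, 1.93) = 1.93
ReLU(2.34) = max(0, 2.34) = 2.34
ReLU(-2.18) = max(0, -2.18) = 0.0
ReLU(1.43) = max(0, 1.43) = 1.43
ReLU(-1.76) = max(0, -1.76) = 0.0
result = [2.73, 1.93, 2.34, 0.0, 1.43, 0.0]

[2.73, 1.93, 2.34, 0.0, 1.43, 0.0]


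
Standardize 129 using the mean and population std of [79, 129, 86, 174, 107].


μ = 115, σ = 34.287
z = (129 - 115)/34.287 = 0.4083

0.4083


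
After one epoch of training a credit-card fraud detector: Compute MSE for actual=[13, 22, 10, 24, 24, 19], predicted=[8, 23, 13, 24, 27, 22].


Squared errors: (13-8)²=25, (22-23)²=1, (10-13)²=9, (24-24)²=0, (24-27)²=9, (19-22)²=9
Sum = 53
MSE = 53/6 = 53/6

53/6


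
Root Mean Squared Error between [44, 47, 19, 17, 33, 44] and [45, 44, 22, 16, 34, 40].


MSE = 37/6 = 6.1667
RMSE = √(37/6) = 2.4833

2.4833


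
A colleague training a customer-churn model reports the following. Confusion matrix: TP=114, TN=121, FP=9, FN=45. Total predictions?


Total = TP + TN + FP + FN
= 114 + 121 + 9 + 45
= 289
(Predicted positive: 123, predicted negative: 166)

289


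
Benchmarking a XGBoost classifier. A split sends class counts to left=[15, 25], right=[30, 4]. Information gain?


Parent = [45, 29], H_parent = 0.966
H_left = 0.9544 (n=40), H_right = 0.5226 (n=34)
H_children = (40/74)·0.9544 + (34/74)·0.5226 = 0.756
IG = 0.966 - 0.756 = 0.21

0.21


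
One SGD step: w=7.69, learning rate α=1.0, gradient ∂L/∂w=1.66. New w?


w_new = w - α·∇
= 7.69 - 1.0·1.66
= 7.69 - 1.66
= 6.03

6.03


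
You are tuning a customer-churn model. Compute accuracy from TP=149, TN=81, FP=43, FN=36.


Accuracy = (TP+TN)/(TP+TN+FP+FN)
= (149+81)/(309)
= 230/309 = 74.43%

74.43%


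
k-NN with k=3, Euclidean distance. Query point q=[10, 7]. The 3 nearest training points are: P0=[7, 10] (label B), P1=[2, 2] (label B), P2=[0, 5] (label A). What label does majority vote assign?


d(q,P0) = 4.2426  (label B)
d(q,P1) = 9.434  (label B)
d(q,P2) = 10.198  (label A)
Votes: A=1, B=2
Majority → B

B


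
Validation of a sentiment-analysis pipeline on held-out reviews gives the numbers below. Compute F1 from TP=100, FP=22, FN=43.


Precision = 100/122 = 0.8197
Recall = 100/143 = 0.6993
F1 = 2·P·R/(P+R) = 2·TP/(2·TP+FP+FN) = 200/(200+22+43) = 200/265 = 0.7547

0.7547


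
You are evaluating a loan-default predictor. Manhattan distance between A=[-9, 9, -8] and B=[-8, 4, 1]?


d = |-9+ 8| + |9-4| + |-8-1|
  = 1 + 5 + 9
  = 15

15


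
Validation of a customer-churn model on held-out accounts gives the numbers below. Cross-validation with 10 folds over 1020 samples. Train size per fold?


Fold size = 1020/10 = 102
Training per fold = 1020 - 102 = 918

918


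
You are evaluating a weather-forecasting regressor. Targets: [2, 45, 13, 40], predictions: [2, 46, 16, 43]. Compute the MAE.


Absolute errors: |2-2|=0, |45-46|=1, |13-16|=3, |40-43|=3
Sum = 7
MAE = 7/4 = 7/4

7/4


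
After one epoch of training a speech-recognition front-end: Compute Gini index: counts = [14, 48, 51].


Probabilities: [14/113, 48/113, 51/113] ≈ [0.1239, 0.4248, 0.4513]
Σpᵢ² = (196 + 2304 + 2601)/113² = 5101/12769
Gini = 1 - Σpᵢ² = 1 - 5101/12769 = 0.6005

0.6005


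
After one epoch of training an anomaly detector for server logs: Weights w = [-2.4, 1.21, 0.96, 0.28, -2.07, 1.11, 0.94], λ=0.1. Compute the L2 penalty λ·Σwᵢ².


‖w‖₂² = (-2.4)² + (1.21)² + (0.96)² + (0.28)² + (-2.07)² + (1.11)² + (0.94)²
     = 5.76 + 1.4641 + 0.9216 + 0.0784 + 4.2849 + 1.2321 + 0.8836
     = 14.6247
λ·‖w‖₂² = 0.1·14.6247 = 1.46247

1.46247


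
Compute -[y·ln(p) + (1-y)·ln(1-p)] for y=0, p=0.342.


BCE = -[y·ln(p) + (1-y)·ln(1-p)]
= -0 - 1·ln(1-0.342)
= -ln(0.658) = 0.4186

0.4186


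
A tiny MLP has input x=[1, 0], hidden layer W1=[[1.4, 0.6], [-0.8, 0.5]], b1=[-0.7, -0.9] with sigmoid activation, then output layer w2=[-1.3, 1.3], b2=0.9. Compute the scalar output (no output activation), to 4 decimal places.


z1[0] = (1.4)·(1) + (0.6)·(0) - 0.7 = 0.7
z1[1] = (-0.8)·(1) + (0.5)·(0) - 0.9 = -1.7
h = sigmoid(z1) = [0.6682, 0.1545]
output = (-1.3)·(0.6682) + (1.3)·(0.1545) + 0.9 = 0.2322

0.2322


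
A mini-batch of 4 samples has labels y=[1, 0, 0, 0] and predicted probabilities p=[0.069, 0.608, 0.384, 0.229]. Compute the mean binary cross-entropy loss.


L[0] = -ln(0.069) = 2.6736
L[1] = -ln(1-0.608) = -ln(0.392) = 0.9365
L[2] = -ln(1-0.384) = -ln(0.616) = 0.4845
L[3] = -ln(1-0.229) = -ln(0.771) = 0.2601
mean = (2.6736 + 0.9365 + 0.4845 + 0.2601)/4 = 1.0887

1.0887


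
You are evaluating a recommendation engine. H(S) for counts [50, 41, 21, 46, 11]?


Probabilities: [50/169, 41/169, 21/169, 46/169, 11/169] ≈ [0.2959, 0.2426, 0.1243, 0.2722, 0.0651]
H = -((50/169)·log₂(50/169) + (41/169)·log₂(41/169) + (21/169)·log₂(21/169) + (46/169)·log₂(46/169) + (11/169)·log₂(11/169))
  = 2.1569 bits

2.1569 bits


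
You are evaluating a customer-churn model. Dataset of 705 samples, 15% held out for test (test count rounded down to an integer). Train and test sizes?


Test = ⌊705·15/100⌋ = 105
Train = 705 - 105 = 600

Train: 600, Test: 105


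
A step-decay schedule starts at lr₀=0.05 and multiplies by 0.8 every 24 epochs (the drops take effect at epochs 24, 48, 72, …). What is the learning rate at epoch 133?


n_drops = ⌊133/24⌋ = 5
lr = 0.05·0.8^5 = 0.05·0.32768 = 0.016384

0.016384


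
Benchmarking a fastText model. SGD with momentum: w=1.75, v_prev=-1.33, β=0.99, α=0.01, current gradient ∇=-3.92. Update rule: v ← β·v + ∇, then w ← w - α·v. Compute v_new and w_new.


v_new = 0.99·-1.33 - 3.92 = -1.3167 - 3.92 = -5.2367
w_new = 1.75 - 0.01·-5.2367 = 1.75 + 0.052367 = 1.802367

v_new=-5.2367, w_new=1.802367


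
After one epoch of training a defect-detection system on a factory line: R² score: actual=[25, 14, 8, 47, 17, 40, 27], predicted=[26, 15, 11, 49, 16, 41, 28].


ȳ = 25.4286
SS_res = Σ(y-ŷ)² = 18
SS_tot = Σ(y-ȳ)² = 1185.71
R² = 1 - SS_res/SS_tot = 1 - 0.0152 = 0.9848

0.9848


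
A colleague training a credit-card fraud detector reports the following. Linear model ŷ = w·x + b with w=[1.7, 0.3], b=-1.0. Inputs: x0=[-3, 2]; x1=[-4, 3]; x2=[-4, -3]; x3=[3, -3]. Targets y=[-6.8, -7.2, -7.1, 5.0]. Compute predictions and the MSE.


ŷ0 = (1.7)·(-3) + (0.3)·(2) - 1.0 = -5.5
ŷ1 = (1.7)·(-4) + (0.3)·(3) - 1.0 = -6.9
ŷ2 = (1.7)·(-4) + (0.3)·(-3) - 1.0 = -8.7
ŷ3 = (1.7)·(3) + (0.3)·(-3) - 1.0 = 3.2
errors² = [1.69, 0.09, 2.56, 3.24]
MSE = 7.5800/4 = 1.895

1.895


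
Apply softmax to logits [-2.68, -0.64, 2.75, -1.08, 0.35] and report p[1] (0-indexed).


Exponentials: e^-2.68=0.0686, e^-0.64=0.5273, e^2.75=15.6426, e^-1.08=0.3396, e^0.35=1.4191
Sum = 17.9972
Softmax = [0.0038, 0.0293, 0.8692, 0.0189, 0.0788]
p[1] = 0.5273/17.9972 = 0.0293

0.0293


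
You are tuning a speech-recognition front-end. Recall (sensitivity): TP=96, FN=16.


Recall = TP/(TP+FN)
= 96/(96+16)
= 96/112 = 85.71%

85.71%


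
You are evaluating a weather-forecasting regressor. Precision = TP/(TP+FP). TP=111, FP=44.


Precision = TP/(TP+FP)
= 111/(111+44)
= 111/155 = 71.61%

71.61%


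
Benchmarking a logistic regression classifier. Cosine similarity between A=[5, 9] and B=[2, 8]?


A·B = 5·2 + 9·8 = 82
‖A‖ = √106 = 10.2956, ‖B‖ = √68 = 8.2462
cos = 82/(√106·√68) = 82/√7208 = 0.9658

0.9658


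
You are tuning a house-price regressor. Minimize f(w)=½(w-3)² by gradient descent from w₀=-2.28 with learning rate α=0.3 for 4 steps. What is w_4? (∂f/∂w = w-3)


step 1: grad = -2.28-3 = -5.28; w = -2.28 - 0.3·(-5.28) = -0.696
step 2: grad = -0.696-3 = -3.696; w = -0.696 - 0.3·(-3.696) = 0.4128
step 3: grad = 0.4128-3 = -2.5872; w = 0.4128 - 0.3·(-2.5872) = 1.18896
step 4: grad = 1.18896-3 = -1.81104; w = 1.18896 - 0.3·(-1.81104) = 1.732272

1.732272


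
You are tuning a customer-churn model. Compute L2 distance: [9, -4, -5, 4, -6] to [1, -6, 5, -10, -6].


d = √((9-1)² + (-4+ 6)² + (-5-5)² + (4+ 10)² + (-6+ 6)²)
  = √(64 + 4 + 100 + 196 + 0)
  = √364 = 19.0788

19.0788


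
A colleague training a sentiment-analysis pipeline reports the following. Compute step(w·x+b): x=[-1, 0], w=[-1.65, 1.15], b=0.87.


z = (-1)·(-1.65) + (0)·(1.15) + 0.87
  = 2.52
step(z) = 1 (z≥0)

1


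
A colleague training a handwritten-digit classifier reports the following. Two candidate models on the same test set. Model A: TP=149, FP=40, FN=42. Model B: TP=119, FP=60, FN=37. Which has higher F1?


Model A: P=149/189=0.7884, R=149/191=0.7801, F1=2PR/(P+R)=2TP/(2TP+FP+FN)=298/380=0.7842
Model B: P=119/179=0.6648, R=119/156=0.7628, F1=2PR/(P+R)=2TP/(2TP+FP+FN)=238/335=0.7104
0.7842 > 0.7104 → Model A

Model A


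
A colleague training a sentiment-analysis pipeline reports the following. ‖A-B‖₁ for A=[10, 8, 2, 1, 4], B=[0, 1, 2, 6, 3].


d = |10-0| + |8-1| + |2-2| + |1-6| + |4-3|
  = 10 + 7 + 0 + 5 + 1
  = 23

23


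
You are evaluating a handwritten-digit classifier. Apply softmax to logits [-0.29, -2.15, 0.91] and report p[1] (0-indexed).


Exponentials: e^-0.29=0.7483, e^-2.15=0.1165, e^0.91=2.4843
Sum = 3.3491
Softmax = [0.2234, 0.0348, 0.7418]
p[1] = 0.1165/3.3491 = 0.0348

0.0348


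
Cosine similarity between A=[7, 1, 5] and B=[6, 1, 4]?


A·B = 7·6 + 1·1 + 5·4 = 63
‖A‖ = √75 = 8.6603, ‖B‖ = √53 = 7.2801
cos = 63/(√75·√53) = 63/√3975 = 0.9992

0.9992


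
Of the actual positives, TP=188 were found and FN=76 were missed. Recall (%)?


Recall = TP/(TP+FN)
= 188/(188+76)
= 188/264 = 71.21%

71.21%


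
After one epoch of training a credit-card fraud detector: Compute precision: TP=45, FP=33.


Precision = TP/(TP+FP)
= 45/(45+33)
= 45/78 = 57.69%

57.69%


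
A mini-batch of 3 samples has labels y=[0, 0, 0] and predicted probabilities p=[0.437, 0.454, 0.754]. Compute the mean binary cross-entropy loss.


L[0] = -ln(1-0.437) = -ln(0.563) = 0.5745
L[1] = -ln(1-0.454) = -ln(0.546) = 0.6051
L[2] = -ln(1-0.754) = -ln(0.246) = 1.4024
mean = (0.5745 + 0.6051 + 1.4024)/3 = 0.8607

0.8607


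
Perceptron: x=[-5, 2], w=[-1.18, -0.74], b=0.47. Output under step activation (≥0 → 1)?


z = (-5)·(-1.18) + (2)·(-0.74) + 0.47
  = 4.89
step(z) = 1 (z≥0)

1


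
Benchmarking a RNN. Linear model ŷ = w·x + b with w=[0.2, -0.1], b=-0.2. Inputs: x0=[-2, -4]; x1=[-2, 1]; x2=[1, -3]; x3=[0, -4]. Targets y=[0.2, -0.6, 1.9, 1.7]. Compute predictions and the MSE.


ŷ0 = (0.2)·(-2) + (-0.1)·(-4) - 0.2 = -0.2
ŷ1 = (0.2)·(-2) + (-0.1)·(1) - 0.2 = -0.7
ŷ2 = (0.2)·(1) + (-0.1)·(-3) - 0.2 = 0.3
ŷ3 = (0.2)·(0) + (-0.1)·(-4) - 0.2 = 0.2
errors² = [0.16, 0.01, 2.56, 2.25]
MSE = 4.9800/4 = 1.245

1.245
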